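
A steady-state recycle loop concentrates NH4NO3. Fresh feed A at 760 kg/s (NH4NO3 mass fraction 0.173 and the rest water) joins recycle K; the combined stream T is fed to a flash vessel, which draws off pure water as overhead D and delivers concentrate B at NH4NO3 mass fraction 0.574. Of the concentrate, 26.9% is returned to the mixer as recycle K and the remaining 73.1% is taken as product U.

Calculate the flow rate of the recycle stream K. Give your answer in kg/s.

84.29 kg/s

Overall NH4NO3 balance (none leaves overhead): NH4NO3 in fresh feed = NH4NO3 in product, i.e. 760×0.173 = (1−0.269)·B·0.574.
B = 131.48/(0.574×0.731) = 313.35 kg/s.
Recycle K = 0.269×313.35 = 84.291 kg/s.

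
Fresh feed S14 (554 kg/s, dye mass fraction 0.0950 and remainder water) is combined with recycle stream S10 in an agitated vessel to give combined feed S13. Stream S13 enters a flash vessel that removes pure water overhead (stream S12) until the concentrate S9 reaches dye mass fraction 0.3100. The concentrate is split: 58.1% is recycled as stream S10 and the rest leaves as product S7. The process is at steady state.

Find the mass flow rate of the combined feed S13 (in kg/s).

Overall dye balance (none leaves overhead): dye in fresh feed = dye in product, i.e. 554×0.095 = (1−0.581)·S9·0.310.
S9 = 52.63/(0.310×0.419) = 405.19 kg/s.
Recycle S10 = 0.581×405.19 = 235.41 kg/s.
Combined feed S13 = 554 + 235.41 = 789.41 kg/s.

789.4 kg/s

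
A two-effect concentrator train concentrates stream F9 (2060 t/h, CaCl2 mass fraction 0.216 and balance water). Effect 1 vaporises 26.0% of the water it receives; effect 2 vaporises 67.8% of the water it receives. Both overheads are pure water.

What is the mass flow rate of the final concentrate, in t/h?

829.8 t/h

water in feed = 2060×0.784 = 1615 t/h.
After stage 1: water left = (1−0.260)×1615 = 1195.1; stream total = 1640.1 t/h.
After stage 2: water left = (1−0.678)×1195.1 = 384.83; final concentrate = 829.79 t/h.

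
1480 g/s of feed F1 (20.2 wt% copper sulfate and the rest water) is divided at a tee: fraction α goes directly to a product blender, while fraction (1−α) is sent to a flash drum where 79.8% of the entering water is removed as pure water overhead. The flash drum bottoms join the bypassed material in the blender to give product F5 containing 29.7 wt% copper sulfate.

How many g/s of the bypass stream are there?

All 1480×0.202 = 298.96 g/s of copper sulfate reaches F5, so F5 = 298.96/0.297 = 1006.6 g/s and vapour = 473.4 g/s.
The evaporator receives (1−α)·1480 of feed at 0.798 water and removes 0.798 of that water:
0.798×0.798×(1−α)×1480 = 473.4
(1−α) = 473.4/942.47 = 0.5023;  α = 0.4977.
Bypass flow = 0.4977×1480 = 736.6 g/s.

736.6 g/s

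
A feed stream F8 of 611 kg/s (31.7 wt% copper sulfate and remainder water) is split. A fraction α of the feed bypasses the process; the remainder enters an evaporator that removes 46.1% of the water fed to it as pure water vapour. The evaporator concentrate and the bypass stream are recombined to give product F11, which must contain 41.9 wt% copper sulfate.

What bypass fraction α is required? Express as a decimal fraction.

0.227

All 611×0.317 = 193.69 kg/s of copper sulfate reaches F11, so F11 = 193.69/0.419 = 462.26 kg/s and vapour = 148.74 kg/s.
The evaporator receives (1−α)·611 of feed at 0.683 water and removes 0.461 of that water:
0.461×0.683×(1−α)×611 = 148.74
(1−α) = 148.74/192.38 = 0.7732;  α = 0.2268.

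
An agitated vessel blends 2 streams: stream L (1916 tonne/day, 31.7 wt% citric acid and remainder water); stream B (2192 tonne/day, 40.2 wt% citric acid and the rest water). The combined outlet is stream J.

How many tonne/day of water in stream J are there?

2619 tonne/day

water out = water in = 1916×0.683 + 2192×0.598 = 2619.4 tonne/day.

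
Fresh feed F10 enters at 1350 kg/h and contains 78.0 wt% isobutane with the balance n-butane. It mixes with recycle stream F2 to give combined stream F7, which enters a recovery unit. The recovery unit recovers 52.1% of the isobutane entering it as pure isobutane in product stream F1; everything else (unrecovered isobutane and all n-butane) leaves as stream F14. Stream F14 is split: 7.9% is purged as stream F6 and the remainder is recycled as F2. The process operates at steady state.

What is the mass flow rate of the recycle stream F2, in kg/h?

4294 kg/h

n-butane enters only via F10 and leaves only via the purge: 1350×0.220 = 0.079×(n-butane in F14), and the recovery unit passes all n-butane, so n-butane in F7 = n-butane in F14 = 3759.5 kg/h.
isobutane in F7: m_A = 1350×0.780 + (1−0.079)·(1−0.521)·m_A, so m_A = 1053/0.5588 = 1884.3 kg/h.
F14 = (1−0.521)×1884.3 + 3759.5 = 4662.1 kg/h.
Recycle F2 = (1−0.079)×4662.1 = 4293.8 kg/h.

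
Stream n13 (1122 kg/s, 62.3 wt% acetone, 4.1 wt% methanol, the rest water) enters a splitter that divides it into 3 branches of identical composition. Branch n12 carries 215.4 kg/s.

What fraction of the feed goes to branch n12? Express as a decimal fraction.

0.192

Fraction to n12 = 215.4/1122 = 0.1920.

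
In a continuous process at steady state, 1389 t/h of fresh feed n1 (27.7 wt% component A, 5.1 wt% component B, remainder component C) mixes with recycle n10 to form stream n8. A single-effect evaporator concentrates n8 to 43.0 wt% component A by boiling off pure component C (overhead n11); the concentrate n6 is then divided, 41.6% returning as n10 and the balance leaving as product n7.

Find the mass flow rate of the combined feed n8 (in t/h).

2026 t/h

Overall component A balance (none leaves overhead): component A in fresh feed = component A in product, i.e. 1389×0.277 = (1−0.416)·n6·0.430.
n6 = 384.75/(0.430×0.584) = 1532.1 t/h.
Recycle n10 = 0.416×1532.1 = 637.37 t/h.
Combined feed n8 = 1389 + 637.37 = 2026.4 t/h.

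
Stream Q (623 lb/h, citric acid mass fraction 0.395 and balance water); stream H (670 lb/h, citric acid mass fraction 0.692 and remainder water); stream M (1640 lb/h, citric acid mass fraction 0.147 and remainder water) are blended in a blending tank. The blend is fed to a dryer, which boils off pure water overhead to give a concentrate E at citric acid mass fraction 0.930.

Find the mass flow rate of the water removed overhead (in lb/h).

1911 lb/h

citric acid entering = 623×0.395 + 670×0.692 + 1640×0.147 = 950.8 lb/h.
All citric acid reports to E, so E = 950.8/0.930 = 1022.4 lb/h.
Total feed = 2933 lb/h; overhead = 2933 − 1022.4 = 1910.6 lb/h.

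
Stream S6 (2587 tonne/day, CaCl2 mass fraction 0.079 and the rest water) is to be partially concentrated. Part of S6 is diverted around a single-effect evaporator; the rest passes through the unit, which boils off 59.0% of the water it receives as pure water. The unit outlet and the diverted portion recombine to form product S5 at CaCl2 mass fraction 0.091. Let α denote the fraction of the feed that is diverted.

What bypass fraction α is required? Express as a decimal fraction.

All 2587×0.079 = 204.37 tonne/day of CaCl2 reaches S5, so S5 = 204.37/0.091 = 2245.9 tonne/day and vapour = 341.14 tonne/day.
The evaporator receives (1−α)·2587 of feed at 0.921 water and removes 0.590 of that water:
0.590×0.921×(1−α)×2587 = 341.14
(1−α) = 341.14/1405.7 = 0.2427;  α = 0.7573.

0.757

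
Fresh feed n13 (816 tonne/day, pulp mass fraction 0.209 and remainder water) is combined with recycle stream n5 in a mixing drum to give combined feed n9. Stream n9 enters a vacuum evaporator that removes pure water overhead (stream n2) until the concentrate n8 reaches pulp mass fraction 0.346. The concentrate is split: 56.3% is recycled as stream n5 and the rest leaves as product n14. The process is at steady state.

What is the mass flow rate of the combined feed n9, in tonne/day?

1451 tonne/day

Overall pulp balance (none leaves overhead): pulp in fresh feed = pulp in product, i.e. 816×0.209 = (1−0.563)·n8·0.346.
n8 = 170.54/(0.346×0.437) = 1127.9 tonne/day.
Recycle n5 = 0.563×1127.9 = 635.02 tonne/day.
Combined feed n9 = 816 + 635.02 = 1451 tonne/day.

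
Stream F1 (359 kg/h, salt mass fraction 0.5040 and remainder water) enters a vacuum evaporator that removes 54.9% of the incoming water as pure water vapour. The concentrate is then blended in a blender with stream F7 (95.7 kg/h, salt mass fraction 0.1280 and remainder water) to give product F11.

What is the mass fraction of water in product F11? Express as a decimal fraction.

0.4588

Vapour removed = 0.549×0.496×359 = 97.757 kg/h; concentrate = 261.24 kg/h.
water reaching the mixer = 80.307 (from concentrate) + 95.7×0.872 = 163.76 kg/h.
Product flow = 261.24 + 95.7 = 356.94 kg/h; water fraction = 0.4588.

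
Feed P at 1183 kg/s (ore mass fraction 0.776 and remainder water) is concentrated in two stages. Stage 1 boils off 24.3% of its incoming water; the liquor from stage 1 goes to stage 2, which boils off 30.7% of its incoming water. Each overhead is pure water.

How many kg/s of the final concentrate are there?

water in feed = 1183×0.224 = 264.99 kg/s.
After stage 1: water left = (1−0.243)×264.99 = 200.6; stream total = 1118.6 kg/s.
After stage 2: water left = (1−0.307)×200.6 = 139.02; final concentrate = 1057 kg/s.

1057 kg/s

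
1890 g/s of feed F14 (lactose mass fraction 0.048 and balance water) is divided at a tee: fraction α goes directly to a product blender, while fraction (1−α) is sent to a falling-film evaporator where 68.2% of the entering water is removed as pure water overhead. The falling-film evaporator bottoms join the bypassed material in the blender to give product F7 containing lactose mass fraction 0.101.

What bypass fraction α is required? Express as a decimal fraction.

All 1890×0.048 = 90.72 g/s of lactose reaches F7, so F7 = 90.72/0.101 = 898.22 g/s and vapour = 991.78 g/s.
The evaporator receives (1−α)·1890 of feed at 0.952 water and removes 0.682 of that water:
0.682×0.952×(1−α)×1890 = 991.78
(1−α) = 991.78/1227.1 = 0.8082;  α = 0.1918.

0.192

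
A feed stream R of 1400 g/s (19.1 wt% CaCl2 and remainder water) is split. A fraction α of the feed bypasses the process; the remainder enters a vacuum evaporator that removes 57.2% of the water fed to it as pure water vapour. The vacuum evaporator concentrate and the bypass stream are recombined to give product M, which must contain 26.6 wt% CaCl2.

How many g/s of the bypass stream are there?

All 1400×0.191 = 267.4 g/s of CaCl2 reaches M, so M = 267.4/0.266 = 1005.3 g/s and vapour = 394.74 g/s.
The evaporator receives (1−α)·1400 of feed at 0.809 water and removes 0.572 of that water:
0.572×0.809×(1−α)×1400 = 394.74
(1−α) = 394.74/647.85 = 0.6093;  α = 0.3907.
Bypass flow = 0.3907×1400 = 546.97 g/s.

547 g/s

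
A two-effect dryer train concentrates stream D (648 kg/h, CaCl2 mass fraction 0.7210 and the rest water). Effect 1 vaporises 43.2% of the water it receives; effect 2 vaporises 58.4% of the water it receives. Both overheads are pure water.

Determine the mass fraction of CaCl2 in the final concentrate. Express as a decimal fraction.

water in feed = 648×0.279 = 180.79 kg/h.
After stage 1: water left = (1−0.432)×180.79 = 102.69; stream total = 569.9 kg/h.
After stage 2: water left = (1−0.584)×102.69 = 42.719; final concentrate = 509.93 kg/h.
CaCl2 fraction = 467.21/509.93 = 0.9162.

0.9162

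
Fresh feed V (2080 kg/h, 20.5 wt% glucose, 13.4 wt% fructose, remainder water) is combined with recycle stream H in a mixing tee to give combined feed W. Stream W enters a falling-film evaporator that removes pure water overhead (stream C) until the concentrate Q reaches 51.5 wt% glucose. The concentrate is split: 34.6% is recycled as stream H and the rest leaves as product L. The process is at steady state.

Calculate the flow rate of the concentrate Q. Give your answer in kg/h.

Overall glucose balance (none leaves overhead): glucose in fresh feed = glucose in product, i.e. 2080×0.205 = (1−0.346)·Q·0.515.
Q = 426.4/(0.515×0.654) = 1266 kg/h.

1266 kg/h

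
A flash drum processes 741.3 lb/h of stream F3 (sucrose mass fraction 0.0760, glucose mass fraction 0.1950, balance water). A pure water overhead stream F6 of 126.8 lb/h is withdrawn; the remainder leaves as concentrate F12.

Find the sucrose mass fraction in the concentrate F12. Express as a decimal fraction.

sucrose is not removed: 741.3×0.076 = 56.339 lb/h of sucrose enters F12.
Concentrate = 741.3 − 126.8 = 614.5 lb/h.
Mass fraction = 56.339/614.5 = 0.0917.

0.0917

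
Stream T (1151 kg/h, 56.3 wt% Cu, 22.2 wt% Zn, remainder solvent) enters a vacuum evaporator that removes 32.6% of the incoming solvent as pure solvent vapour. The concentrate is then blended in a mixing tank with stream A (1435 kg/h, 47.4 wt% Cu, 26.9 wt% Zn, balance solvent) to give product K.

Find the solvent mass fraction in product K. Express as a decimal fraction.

Vapour removed = 0.326×0.215×1151 = 80.674 kg/h; concentrate = 1070.3 kg/h.
solvent reaching the mixer = 166.79 (from concentrate) + 1435×0.257 = 535.59 kg/h.
Product flow = 1070.3 + 1435 = 2505.3 kg/h; solvent fraction = 0.2138.

0.2138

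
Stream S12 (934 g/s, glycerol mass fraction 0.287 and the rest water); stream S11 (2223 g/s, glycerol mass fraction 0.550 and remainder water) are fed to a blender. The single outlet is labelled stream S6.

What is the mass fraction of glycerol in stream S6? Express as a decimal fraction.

Total flow out = 934 + 2223 = 3157 g/s.
glycerol in = 934×0.287 + 2223×0.550 = 1490.7 g/s.
glycerol mass fraction in S6 = 1490.7/3157 = 0.472.

0.472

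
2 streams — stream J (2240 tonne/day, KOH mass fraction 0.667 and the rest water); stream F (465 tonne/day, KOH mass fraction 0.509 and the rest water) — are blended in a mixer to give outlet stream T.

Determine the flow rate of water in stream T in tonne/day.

water out = water in = 2240×0.333 + 465×0.491 = 974.24 tonne/day.

974.2 tonne/day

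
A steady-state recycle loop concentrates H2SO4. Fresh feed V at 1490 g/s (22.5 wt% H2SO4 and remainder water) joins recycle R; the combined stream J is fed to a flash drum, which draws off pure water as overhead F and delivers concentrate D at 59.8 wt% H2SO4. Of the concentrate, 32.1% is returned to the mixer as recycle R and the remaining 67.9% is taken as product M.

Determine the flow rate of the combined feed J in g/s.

1755 g/s

Overall H2SO4 balance (none leaves overhead): H2SO4 in fresh feed = H2SO4 in product, i.e. 1490×0.225 = (1−0.321)·D·0.598.
D = 335.25/(0.598×0.679) = 825.65 g/s.
Recycle R = 0.321×825.65 = 265.03 g/s.
Combined feed J = 1490 + 265.03 = 1755 g/s.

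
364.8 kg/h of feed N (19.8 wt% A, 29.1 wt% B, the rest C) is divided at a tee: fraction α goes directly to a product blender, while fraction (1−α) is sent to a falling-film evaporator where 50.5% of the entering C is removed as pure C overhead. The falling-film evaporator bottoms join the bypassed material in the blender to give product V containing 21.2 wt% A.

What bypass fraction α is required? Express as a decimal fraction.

All 364.8×0.198 = 72.23 kg/h of A reaches V, so V = 72.23/0.212 = 340.71 kg/h and vapour = 24.091 kg/h.
The evaporator receives (1−α)·364.8 of feed at 0.511 C and removes 0.505 of that C:
0.505×0.511×(1−α)×364.8 = 24.091
(1−α) = 24.091/94.138 = 0.2559;  α = 0.7441.

0.744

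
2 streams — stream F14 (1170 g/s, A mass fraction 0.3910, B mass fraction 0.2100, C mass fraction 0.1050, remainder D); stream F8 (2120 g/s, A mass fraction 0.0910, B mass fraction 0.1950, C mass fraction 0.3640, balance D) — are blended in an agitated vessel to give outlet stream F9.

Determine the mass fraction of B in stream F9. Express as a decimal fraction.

Total flow out = 1170 + 2120 = 3290 g/s.
B in = 1170×0.210 + 2120×0.195 = 659.1 g/s.
B mass fraction in F9 = 659.1/3290 = 0.2003.

0.2003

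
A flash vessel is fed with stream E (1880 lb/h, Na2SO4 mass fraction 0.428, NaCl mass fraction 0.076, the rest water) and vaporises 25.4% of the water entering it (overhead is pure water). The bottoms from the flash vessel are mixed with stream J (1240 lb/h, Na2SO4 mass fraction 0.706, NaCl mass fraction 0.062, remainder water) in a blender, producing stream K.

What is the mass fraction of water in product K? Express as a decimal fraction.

Vapour removed = 0.254×0.496×1880 = 236.85 lb/h; concentrate = 1643.2 lb/h.
water reaching the mixer = 695.63 (from concentrate) + 1240×0.232 = 983.31 lb/h.
Product flow = 1643.2 + 1240 = 2883.2 lb/h; water fraction = 0.341.

0.341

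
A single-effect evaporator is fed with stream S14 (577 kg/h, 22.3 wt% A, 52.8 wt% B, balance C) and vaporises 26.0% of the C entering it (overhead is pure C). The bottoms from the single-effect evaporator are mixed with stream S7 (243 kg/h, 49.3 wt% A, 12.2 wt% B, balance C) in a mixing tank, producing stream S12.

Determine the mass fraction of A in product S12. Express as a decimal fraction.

0.317

Vapour removed = 0.260×0.249×577 = 37.355 kg/h; concentrate = 539.65 kg/h.
A reaching the mixer = 128.67 (from concentrate) + 243×0.493 = 248.47 kg/h.
Product flow = 539.65 + 243 = 782.65 kg/h; A fraction = 0.317.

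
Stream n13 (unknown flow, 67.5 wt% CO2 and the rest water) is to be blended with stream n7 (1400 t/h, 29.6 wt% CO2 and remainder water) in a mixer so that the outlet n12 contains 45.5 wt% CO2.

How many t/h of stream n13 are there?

Let n13 be the unknown flow. Total out = 1400 + n13.
CO2 balance: 414.4 + 0.675·n13 = 0.455·(1400 + n13)
(0.675 − 0.455)·n13 = 0.455×1400 − 414.4 = 222.6
n13 = 222.6 / 0.220 = 1011.8 t/h

1012 t/h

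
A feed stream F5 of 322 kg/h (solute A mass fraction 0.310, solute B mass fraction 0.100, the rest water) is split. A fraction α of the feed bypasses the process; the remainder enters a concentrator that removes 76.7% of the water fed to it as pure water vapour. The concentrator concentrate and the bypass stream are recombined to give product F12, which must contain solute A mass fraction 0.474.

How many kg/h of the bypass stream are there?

All 322×0.310 = 99.82 kg/h of solute A reaches F12, so F12 = 99.82/0.474 = 210.59 kg/h and vapour = 111.41 kg/h.
The evaporator receives (1−α)·322 of feed at 0.590 water and removes 0.767 of that water:
0.767×0.590×(1−α)×322 = 111.41
(1−α) = 111.41/145.71 = 0.7646;  α = 0.2354.
Bypass flow = 0.2354×322 = 75.808 kg/h.

75.81 kg/h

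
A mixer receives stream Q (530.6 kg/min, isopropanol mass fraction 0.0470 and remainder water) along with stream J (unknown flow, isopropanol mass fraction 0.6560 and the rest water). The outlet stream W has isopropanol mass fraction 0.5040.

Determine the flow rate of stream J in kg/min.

1595 kg/min

Let J be the unknown flow. Total out = 530.6 + J.
isopropanol balance: 24.938 + 0.656·J = 0.504·(530.6 + J)
(0.656 − 0.504)·J = 0.504×530.6 − 24.938 = 242.48
J = 242.48 / 0.152 = 1595.3 kg/min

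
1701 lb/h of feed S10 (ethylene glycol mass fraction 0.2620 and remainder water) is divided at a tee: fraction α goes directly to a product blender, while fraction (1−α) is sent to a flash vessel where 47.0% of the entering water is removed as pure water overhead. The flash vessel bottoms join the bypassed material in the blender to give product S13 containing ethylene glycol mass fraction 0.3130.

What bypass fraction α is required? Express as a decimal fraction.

All 1701×0.262 = 445.66 lb/h of ethylene glycol reaches S13, so S13 = 445.66/0.313 = 1423.8 lb/h and vapour = 277.16 lb/h.
The evaporator receives (1−α)·1701 of feed at 0.738 water and removes 0.470 of that water:
0.470×0.738×(1−α)×1701 = 277.16
(1−α) = 277.16/590.01 = 0.4698;  α = 0.5302.

0.530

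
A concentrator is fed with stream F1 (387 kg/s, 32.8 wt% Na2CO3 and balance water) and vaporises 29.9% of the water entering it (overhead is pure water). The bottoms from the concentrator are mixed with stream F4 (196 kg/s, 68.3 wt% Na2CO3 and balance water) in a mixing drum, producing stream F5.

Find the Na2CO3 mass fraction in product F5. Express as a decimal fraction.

0.5162

Vapour removed = 0.299×0.672×387 = 77.759 kg/s; concentrate = 309.24 kg/s.
Na2CO3 reaching the mixer = 126.94 (from concentrate) + 196×0.683 = 260.8 kg/s.
Product flow = 309.24 + 196 = 505.24 kg/s; Na2CO3 fraction = 0.5162.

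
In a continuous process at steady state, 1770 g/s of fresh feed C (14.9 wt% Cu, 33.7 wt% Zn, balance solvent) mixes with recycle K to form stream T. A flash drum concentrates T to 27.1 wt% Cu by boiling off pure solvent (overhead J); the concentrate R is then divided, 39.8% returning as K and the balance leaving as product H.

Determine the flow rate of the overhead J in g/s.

796.8 g/s

Overall Cu balance (none leaves overhead): Cu in fresh feed = Cu in product, i.e. 1770×0.149 = (1−0.398)·R·0.271.
R = 263.73/(0.271×0.602) = 1616.6 g/s.
Recycle K = 0.398×1616.6 = 643.39 g/s.
Combined feed T = 1770 + 643.39 = 2413.4 g/s.
Overhead J = T − R = 2413.4 − 1616.6 = 796.83 g/s.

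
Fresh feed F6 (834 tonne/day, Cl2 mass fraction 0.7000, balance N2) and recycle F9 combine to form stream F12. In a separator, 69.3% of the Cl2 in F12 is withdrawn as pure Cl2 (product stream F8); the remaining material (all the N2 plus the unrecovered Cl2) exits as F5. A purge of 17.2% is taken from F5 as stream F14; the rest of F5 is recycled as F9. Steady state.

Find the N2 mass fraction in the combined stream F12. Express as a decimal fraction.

0.6501

N2 enters only via F6 and leaves only via the purge: 834×0.300 = 0.172×(N2 in F5), and the separator passes all N2, so N2 in F12 = N2 in F5 = 1454.7 tonne/day.
Cl2 in F12: m_A = 834×0.700 + (1−0.172)·(1−0.693)·m_A, so m_A = 583.8/0.7458 = 782.78 tonne/day.
F12 = 782.78 + 1454.7 = 2237.4 tonne/day.
N2 fraction in F12 = 1454.7/2237.4 = 0.6501.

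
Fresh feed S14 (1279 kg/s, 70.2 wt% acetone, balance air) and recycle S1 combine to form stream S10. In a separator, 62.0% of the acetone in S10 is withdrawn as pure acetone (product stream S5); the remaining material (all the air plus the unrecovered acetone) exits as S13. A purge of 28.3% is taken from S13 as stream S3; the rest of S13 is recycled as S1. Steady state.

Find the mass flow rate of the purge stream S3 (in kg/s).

513.9 kg/s

air enters only via S14 and leaves only via the purge: 1279×0.298 = 0.283×(air in S13), and the separator passes all air, so air in S10 = air in S13 = 1346.8 kg/s.
acetone in S10: m_A = 1279×0.702 + (1−0.283)·(1−0.620)·m_A, so m_A = 897.86/0.7275 = 1234.1 kg/s.
S13 = (1−0.620)×1234.1 + 1346.8 = 1815.7 kg/s.
Purge S3 = 0.283×1815.7 = 513.86 kg/s.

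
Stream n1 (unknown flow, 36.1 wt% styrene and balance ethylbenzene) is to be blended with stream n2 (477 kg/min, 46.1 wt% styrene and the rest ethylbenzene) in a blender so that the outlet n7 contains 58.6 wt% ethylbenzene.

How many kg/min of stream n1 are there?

423 kg/min

Let n1 be the unknown flow. Total out = 477 + n1.
ethylbenzene balance: 257.1 + 0.639·n1 = 0.586·(477 + n1)
(0.639 − 0.586)·n1 = 0.586×477 − 257.1 = 22.419
n1 = 22.419 / 0.053 = 423 kg/min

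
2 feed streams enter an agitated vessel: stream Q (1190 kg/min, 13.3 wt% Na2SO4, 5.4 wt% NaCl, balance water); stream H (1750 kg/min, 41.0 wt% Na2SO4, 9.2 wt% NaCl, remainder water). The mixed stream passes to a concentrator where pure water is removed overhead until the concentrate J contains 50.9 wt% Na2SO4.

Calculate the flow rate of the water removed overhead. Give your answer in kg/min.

Na2SO4 entering = 1190×0.133 + 1750×0.410 = 875.77 kg/min.
All Na2SO4 reports to J, so J = 875.77/0.509 = 1720.6 kg/min.
Total feed = 2940 kg/min; overhead = 2940 − 1720.6 = 1219.4 kg/min.

1219 kg/min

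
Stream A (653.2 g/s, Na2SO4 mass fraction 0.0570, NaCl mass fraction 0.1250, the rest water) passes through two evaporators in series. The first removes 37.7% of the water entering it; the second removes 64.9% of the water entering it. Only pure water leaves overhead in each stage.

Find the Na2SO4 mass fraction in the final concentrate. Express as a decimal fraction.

water in feed = 653.2×0.818 = 534.32 g/s.
After stage 1: water left = (1−0.377)×534.32 = 332.88; stream total = 451.76 g/s.
After stage 2: water left = (1−0.649)×332.88 = 116.84; final concentrate = 235.72 g/s.
Na2SO4 fraction = 37.232/235.72 = 0.1579.

0.1579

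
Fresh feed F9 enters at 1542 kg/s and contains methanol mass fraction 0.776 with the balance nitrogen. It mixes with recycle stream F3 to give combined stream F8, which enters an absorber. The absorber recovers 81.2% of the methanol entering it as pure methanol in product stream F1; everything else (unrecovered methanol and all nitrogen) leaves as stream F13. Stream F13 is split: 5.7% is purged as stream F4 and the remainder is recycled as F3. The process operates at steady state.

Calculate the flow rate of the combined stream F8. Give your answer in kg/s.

7514 kg/s

nitrogen enters only via F9 and leaves only via the purge: 1542×0.224 = 0.057×(nitrogen in F13), and the absorber passes all nitrogen, so nitrogen in F8 = nitrogen in F13 = 6059.8 kg/s.
methanol in F8: m_A = 1542×0.776 + (1−0.057)·(1−0.812)·m_A, so m_A = 1196.6/0.8227 = 1454.4 kg/s.
F8 = 1454.4 + 6059.8 = 7514.2 kg/s.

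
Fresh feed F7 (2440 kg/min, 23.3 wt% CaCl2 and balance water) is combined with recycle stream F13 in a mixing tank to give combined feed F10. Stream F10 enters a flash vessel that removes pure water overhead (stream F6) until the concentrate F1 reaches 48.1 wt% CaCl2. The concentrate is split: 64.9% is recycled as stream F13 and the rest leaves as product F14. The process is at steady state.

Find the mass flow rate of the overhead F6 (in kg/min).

Overall CaCl2 balance (none leaves overhead): CaCl2 in fresh feed = CaCl2 in product, i.e. 2440×0.233 = (1−0.649)·F1·0.481.
F1 = 568.52/(0.481×0.351) = 3367.4 kg/min.
Recycle F13 = 0.649×3367.4 = 2185.4 kg/min.
Combined feed F10 = 2440 + 2185.4 = 4625.4 kg/min.
Overhead F6 = F10 − F1 = 4625.4 − 3367.4 = 1258 kg/min.

1258 kg/min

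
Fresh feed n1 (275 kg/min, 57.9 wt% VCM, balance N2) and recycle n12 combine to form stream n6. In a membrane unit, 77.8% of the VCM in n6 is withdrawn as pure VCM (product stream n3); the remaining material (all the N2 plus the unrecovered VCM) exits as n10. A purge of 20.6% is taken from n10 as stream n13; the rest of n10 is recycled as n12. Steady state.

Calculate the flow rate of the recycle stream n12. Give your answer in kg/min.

480.3 kg/min

N2 enters only via n1 and leaves only via the purge: 275×0.421 = 0.206×(N2 in n10), and the membrane unit passes all N2, so N2 in n6 = N2 in n10 = 562.01 kg/min.
VCM in n6: m_A = 275×0.579 + (1−0.206)·(1−0.778)·m_A, so m_A = 159.22/0.8237 = 193.3 kg/min.
n10 = (1−0.778)×193.3 + 562.01 = 604.93 kg/min.
Recycle n12 = (1−0.206)×604.93 = 480.31 kg/min.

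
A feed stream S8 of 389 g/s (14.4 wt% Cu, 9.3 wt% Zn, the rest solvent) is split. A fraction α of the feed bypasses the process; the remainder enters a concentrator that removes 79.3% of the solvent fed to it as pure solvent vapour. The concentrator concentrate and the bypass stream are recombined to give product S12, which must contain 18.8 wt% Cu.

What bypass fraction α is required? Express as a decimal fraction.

0.613

All 389×0.144 = 56.016 g/s of Cu reaches S12, so S12 = 56.016/0.188 = 297.96 g/s and vapour = 91.043 g/s.
The evaporator receives (1−α)·389 of feed at 0.763 solvent and removes 0.793 of that solvent:
0.793×0.763×(1−α)×389 = 91.043
(1−α) = 91.043/235.37 = 0.3868;  α = 0.6132.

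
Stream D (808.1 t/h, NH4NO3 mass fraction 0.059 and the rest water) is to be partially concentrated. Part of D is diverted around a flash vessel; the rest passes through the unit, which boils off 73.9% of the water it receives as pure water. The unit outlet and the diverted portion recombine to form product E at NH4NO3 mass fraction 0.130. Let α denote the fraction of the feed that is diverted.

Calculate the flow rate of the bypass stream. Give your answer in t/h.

All 808.1×0.059 = 47.678 t/h of NH4NO3 reaches E, so E = 47.678/0.130 = 366.75 t/h and vapour = 441.35 t/h.
The evaporator receives (1−α)·808.1 of feed at 0.941 water and removes 0.739 of that water:
0.739×0.941×(1−α)×808.1 = 441.35
(1−α) = 441.35/561.95 = 0.7854;  α = 0.2146.
Bypass flow = 0.2146×808.1 = 173.43 t/h.

173.4 t/h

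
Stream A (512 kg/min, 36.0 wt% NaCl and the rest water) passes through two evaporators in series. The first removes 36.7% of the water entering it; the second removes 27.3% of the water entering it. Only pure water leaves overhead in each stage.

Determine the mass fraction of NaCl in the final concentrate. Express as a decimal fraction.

water in feed = 512×0.640 = 327.68 kg/min.
After stage 1: water left = (1−0.367)×327.68 = 207.42; stream total = 391.74 kg/min.
After stage 2: water left = (1−0.273)×207.42 = 150.8; final concentrate = 335.12 kg/min.
NaCl fraction = 184.32/335.12 = 0.5500.

0.5500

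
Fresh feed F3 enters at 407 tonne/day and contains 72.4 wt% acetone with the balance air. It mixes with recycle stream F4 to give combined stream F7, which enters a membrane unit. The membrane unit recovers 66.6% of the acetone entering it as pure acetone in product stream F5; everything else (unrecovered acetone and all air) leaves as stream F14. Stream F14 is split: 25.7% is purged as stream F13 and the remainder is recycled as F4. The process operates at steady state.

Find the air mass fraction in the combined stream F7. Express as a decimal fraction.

0.527

air enters only via F3 and leaves only via the purge: 407×0.276 = 0.257×(air in F14), and the membrane unit passes all air, so air in F7 = air in F14 = 437.09 tonne/day.
acetone in F7: m_A = 407×0.724 + (1−0.257)·(1−0.666)·m_A, so m_A = 294.67/0.7518 = 391.93 tonne/day.
F7 = 391.93 + 437.09 = 829.02 tonne/day.
air fraction in F7 = 437.09/829.02 = 0.527.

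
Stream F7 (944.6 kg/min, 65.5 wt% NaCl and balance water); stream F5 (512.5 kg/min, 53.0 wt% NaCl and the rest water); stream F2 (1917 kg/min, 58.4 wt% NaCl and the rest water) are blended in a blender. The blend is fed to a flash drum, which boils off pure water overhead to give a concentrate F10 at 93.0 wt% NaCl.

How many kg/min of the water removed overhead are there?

1213 kg/min

NaCl entering = 944.6×0.655 + 512.5×0.530 + 1917×0.584 = 2009.9 kg/min.
All NaCl reports to F10, so F10 = 2009.9/0.930 = 2161.1 kg/min.
Total feed = 3374.1 kg/min; overhead = 3374.1 − 2161.1 = 1213 kg/min.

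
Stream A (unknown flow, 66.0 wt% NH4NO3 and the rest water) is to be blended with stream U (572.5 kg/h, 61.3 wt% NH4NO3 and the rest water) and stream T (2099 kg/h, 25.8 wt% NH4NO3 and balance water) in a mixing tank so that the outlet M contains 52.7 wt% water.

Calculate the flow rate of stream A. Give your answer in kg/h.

1985 kg/h

Let A be the unknown flow. Total out = 2671.5 + A.
water balance: 1779 + 0.340·A = 0.527·(2671.5 + A)
(0.340 − 0.527)·A = 0.527×2671.5 − 1779 = -371.13
A = -371.13 / -0.187 = 1984.7 kg/h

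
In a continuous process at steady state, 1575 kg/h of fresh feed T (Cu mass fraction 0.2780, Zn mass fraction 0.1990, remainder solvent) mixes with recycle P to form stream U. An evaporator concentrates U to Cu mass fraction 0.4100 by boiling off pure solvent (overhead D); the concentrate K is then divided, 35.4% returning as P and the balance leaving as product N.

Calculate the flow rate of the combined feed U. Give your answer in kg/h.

Overall Cu balance (none leaves overhead): Cu in fresh feed = Cu in product, i.e. 1575×0.278 = (1−0.354)·K·0.410.
K = 437.85/(0.410×0.646) = 1653.1 kg/h.
Recycle P = 0.354×1653.1 = 585.21 kg/h.
Combined feed U = 1575 + 585.21 = 2160.2 kg/h.

2160 kg/h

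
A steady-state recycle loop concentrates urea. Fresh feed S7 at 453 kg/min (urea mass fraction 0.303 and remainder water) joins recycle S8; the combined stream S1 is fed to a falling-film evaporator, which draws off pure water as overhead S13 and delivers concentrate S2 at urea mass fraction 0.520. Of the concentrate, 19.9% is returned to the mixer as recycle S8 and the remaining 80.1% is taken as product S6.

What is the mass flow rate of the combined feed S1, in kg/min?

Overall urea balance (none leaves overhead): urea in fresh feed = urea in product, i.e. 453×0.303 = (1−0.199)·S2·0.520.
S2 = 137.26/(0.520×0.801) = 329.54 kg/min.
Recycle S8 = 0.199×329.54 = 65.578 kg/min.
Combined feed S1 = 453 + 65.578 = 518.58 kg/min.

518.6 kg/min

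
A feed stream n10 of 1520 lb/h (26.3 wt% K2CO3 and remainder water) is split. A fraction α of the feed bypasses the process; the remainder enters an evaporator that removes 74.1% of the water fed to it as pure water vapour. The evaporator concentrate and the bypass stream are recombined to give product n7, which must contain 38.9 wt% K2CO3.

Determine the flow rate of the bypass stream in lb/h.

All 1520×0.263 = 399.76 lb/h of K2CO3 reaches n7, so n7 = 399.76/0.389 = 1027.7 lb/h and vapour = 492.34 lb/h.
The evaporator receives (1−α)·1520 of feed at 0.737 water and removes 0.741 of that water:
0.741×0.737×(1−α)×1520 = 492.34
(1−α) = 492.34/830.1 = 0.5931;  α = 0.4069.
Bypass flow = 0.4069×1520 = 618.47 lb/h.

618.5 lb/h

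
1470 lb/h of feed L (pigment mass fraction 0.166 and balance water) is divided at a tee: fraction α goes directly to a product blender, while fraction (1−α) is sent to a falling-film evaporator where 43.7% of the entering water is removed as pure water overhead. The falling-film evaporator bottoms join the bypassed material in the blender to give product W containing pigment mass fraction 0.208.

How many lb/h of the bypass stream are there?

All 1470×0.166 = 244.02 lb/h of pigment reaches W, so W = 244.02/0.208 = 1173.2 lb/h and vapour = 296.83 lb/h.
The evaporator receives (1−α)·1470 of feed at 0.834 water and removes 0.437 of that water:
0.437×0.834×(1−α)×1470 = 296.83
(1−α) = 296.83/535.75 = 0.5540;  α = 0.4460.
Bypass flow = 0.4460×1470 = 655.57 lb/h.

655.6 lb/h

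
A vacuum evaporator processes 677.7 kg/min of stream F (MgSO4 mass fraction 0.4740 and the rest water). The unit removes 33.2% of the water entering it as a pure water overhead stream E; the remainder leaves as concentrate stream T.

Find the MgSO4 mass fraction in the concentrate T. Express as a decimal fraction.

MgSO4 is not removed: 677.7×0.474 = 321.23 kg/min of MgSO4 enters T.
water entering = 677.7×0.526 = 356.47 kg/min; overhead removed = 0.332×356.47 = 118.35 kg/min.
Concentrate = 677.7 − 118.35 = 559.35 kg/min.
Mass fraction = 321.23/559.35 = 0.5743.

0.5743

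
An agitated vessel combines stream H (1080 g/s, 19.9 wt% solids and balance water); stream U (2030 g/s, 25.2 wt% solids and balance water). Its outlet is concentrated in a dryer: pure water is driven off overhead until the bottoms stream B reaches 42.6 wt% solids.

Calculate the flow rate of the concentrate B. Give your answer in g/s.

solids entering = 1080×0.199 + 2030×0.252 = 726.48 g/s.
All solids reports to B, so B = 726.48/0.426 = 1705.4 g/s.

1705 g/s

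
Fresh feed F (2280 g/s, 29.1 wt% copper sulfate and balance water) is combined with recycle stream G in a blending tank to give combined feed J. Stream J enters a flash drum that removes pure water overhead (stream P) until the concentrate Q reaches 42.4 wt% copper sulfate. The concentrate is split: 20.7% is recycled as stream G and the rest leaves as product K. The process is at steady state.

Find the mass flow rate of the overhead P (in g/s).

715.2 g/s

Overall copper sulfate balance (none leaves overhead): copper sulfate in fresh feed = copper sulfate in product, i.e. 2280×0.291 = (1−0.207)·Q·0.424.
Q = 663.48/(0.424×0.793) = 1973.3 g/s.
Recycle G = 0.207×1973.3 = 408.47 g/s.
Combined feed J = 2280 + 408.47 = 2688.5 g/s.
Overhead P = J − Q = 2688.5 − 1973.3 = 715.19 g/s.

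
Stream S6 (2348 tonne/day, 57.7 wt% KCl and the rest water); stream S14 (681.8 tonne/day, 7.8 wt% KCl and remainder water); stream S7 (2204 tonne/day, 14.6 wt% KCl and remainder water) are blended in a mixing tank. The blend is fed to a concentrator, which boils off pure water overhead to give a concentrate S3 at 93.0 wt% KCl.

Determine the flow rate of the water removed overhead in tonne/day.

KCl entering = 2348×0.577 + 681.8×0.078 + 2204×0.146 = 1729.8 tonne/day.
All KCl reports to S3, so S3 = 1729.8/0.930 = 1860 tonne/day.
Total feed = 5233.8 tonne/day; overhead = 5233.8 − 1860 = 3373.8 tonne/day.

3374 tonne/day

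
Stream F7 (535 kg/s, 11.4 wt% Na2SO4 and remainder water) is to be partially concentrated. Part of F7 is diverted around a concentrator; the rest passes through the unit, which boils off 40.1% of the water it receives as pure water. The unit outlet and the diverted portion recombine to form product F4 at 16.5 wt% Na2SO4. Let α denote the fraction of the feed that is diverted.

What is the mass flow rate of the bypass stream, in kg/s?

All 535×0.114 = 60.99 kg/s of Na2SO4 reaches F4, so F4 = 60.99/0.165 = 369.64 kg/s and vapour = 165.36 kg/s.
The evaporator receives (1−α)·535 of feed at 0.886 water and removes 0.401 of that water:
0.401×0.886×(1−α)×535 = 165.36
(1−α) = 165.36/190.08 = 0.8700;  α = 0.1300.
Bypass flow = 0.1300×535 = 69.562 kg/s.

69.56 kg/s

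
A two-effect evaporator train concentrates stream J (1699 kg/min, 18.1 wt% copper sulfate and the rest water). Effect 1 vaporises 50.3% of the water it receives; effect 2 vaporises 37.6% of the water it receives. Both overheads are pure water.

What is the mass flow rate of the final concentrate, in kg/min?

water in feed = 1699×0.819 = 1391.5 kg/min.
After stage 1: water left = (1−0.503)×1391.5 = 691.57; stream total = 999.09 kg/min.
After stage 2: water left = (1−0.376)×691.57 = 431.54; final concentrate = 739.06 kg/min.

739.1 kg/min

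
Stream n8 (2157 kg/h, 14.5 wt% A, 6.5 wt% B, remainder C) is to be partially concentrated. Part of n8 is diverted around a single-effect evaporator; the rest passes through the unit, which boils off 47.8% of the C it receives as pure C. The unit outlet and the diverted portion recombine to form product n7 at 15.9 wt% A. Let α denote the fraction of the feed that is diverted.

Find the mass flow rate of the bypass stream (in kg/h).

1654 kg/h

All 2157×0.145 = 312.76 kg/h of A reaches n7, so n7 = 312.76/0.159 = 1967.1 kg/h and vapour = 189.92 kg/h.
The evaporator receives (1−α)·2157 of feed at 0.790 C and removes 0.478 of that C:
0.478×0.790×(1−α)×2157 = 189.92
(1−α) = 189.92/814.53 = 0.2332;  α = 0.7668.
Bypass flow = 0.7668×2157 = 1654 kg/h.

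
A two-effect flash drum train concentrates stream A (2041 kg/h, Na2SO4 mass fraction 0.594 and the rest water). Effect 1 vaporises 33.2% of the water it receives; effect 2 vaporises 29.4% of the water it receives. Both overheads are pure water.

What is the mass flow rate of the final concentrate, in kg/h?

1603 kg/h

water in feed = 2041×0.406 = 828.65 kg/h.
After stage 1: water left = (1−0.332)×828.65 = 553.54; stream total = 1765.9 kg/h.
After stage 2: water left = (1−0.294)×553.54 = 390.8; final concentrate = 1603.2 kg/h.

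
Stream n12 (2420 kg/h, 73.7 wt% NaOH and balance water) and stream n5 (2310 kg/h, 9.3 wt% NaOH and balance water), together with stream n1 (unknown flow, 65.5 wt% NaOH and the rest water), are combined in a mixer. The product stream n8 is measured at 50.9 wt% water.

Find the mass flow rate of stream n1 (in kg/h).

Let n1 be the unknown flow. Total out = 4730 + n1.
water balance: 2731.6 + 0.345·n1 = 0.509·(4730 + n1)
(0.345 − 0.509)·n1 = 0.509×4730 − 2731.6 = -324.06
n1 = -324.06 / -0.164 = 1976 kg/h

1976 kg/h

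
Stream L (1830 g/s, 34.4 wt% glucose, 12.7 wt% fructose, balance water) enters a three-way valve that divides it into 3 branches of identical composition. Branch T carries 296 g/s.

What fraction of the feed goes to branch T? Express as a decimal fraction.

0.162

Fraction to T = 296/1830 = 0.1617.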